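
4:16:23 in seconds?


Hours: 4 × 3600 = 14400
Minutes: 16 × 60 = 960
Seconds: 23
Total = 14400 + 960 + 23 = 15383

15383 seconds


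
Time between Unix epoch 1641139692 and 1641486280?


Difference = 1641486280 - 1641139692 = 346588 seconds
In hours: 346588 / 3600 ≈ 96.3
In days: 346588 / 86400 ≈ 4.01

346588 seconds (96.3 hours / 4.01 days)


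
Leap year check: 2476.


Yes

Rules: divisible by 4 AND (not by 100 OR by 400)
2476 ÷ 4 = 619 exactly → divisible by 4
2476 ÷ 100 = 24 remainder 76 → not divisible by 100
Divisible by 4 but not by 100 → leap year


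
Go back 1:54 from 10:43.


Start: 643 minutes from midnight
Subtract: 114 minutes
Remaining: 643 - 114 = 529
Hours: 8, Minutes: 49

08:49


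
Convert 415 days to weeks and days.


59 weeks 2 days

Weeks: 415 ÷ 7 = 59 remainder 2


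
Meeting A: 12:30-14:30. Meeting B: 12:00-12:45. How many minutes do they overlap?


Meeting A: 750-870 (in minutes from midnight)
Meeting B: 720-765
Overlap start = max(750, 720) = 750
Overlap end = min(870, 765) = 765
Overlap = max(0, 765 - 750) = 15 min

15 minutes


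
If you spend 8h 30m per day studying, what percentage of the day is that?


Time: 510 minutes
Day: 1440 minutes
Percentage = (510/1440) × 100 ≈ 35.4%

35.4%


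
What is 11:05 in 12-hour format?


11:05 AM

Hour: 11
11 < 12 → AM


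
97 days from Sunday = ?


Start: Sunday (index 6)
(6 + 97) mod 7
= 103 mod 7
= 5
Index 5 → Saturday

Saturday


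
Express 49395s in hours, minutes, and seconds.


Hours: 49395 ÷ 3600 = 13 remainder 2595
Minutes: 2595 ÷ 60 = 43 remainder 15
Seconds: 15

13h 43m 15s


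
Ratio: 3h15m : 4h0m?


13:16 (0.81)

Duration 1: 195 minutes
Duration 2: 240 minutes
Ratio = 195:240
GCD = 15
Simplified = 13:16
As a decimal: 13/16 ≈ 0.81


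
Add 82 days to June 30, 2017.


Start: June 30, 2017
Add 82 days
June 30 → July 1: 30 - 30 + 1 = 1 days (82 - 1 = 81 left)
July 1 → August 1: 31 - 1 + 1 = 31 days (81 - 31 = 50 left)
August 1 → September 1: 31 - 1 + 1 = 31 days (50 - 31 = 19 left)
September 1 + 19 = September 20, 2017

September 20, 2017


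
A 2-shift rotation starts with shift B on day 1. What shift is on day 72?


Shift A

Shifts: A, B
Start: B (index 1)
Day 72: (1 + 72 - 1) mod 2
= 72 mod 2
= 0
Index 0 → shift A


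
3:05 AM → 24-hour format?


Input: 3:05 AM
AM hour stays: 3

03:05


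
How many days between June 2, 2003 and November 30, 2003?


181 days

From June 2, 2003 to November 30, 2003
Rest of June 2003: 30 - 2 = 28
Full months: July 31, August 31, September 30, October 31
Days into November 2003: 30
Total = 28 + 31 + 31 + 30 + 31 + 30 = 181 days


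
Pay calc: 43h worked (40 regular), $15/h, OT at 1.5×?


Regular: 40h × $15 = $600.00
Overtime: 43 - 40 = 3h
OT pay: 3h × $15 × 1.5 = $67.50
Total = $600.00 + $67.50 = $667.50

$667.50


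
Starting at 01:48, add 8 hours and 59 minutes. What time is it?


10:47

Start: 108 minutes from midnight
Add: 539 minutes
Total: 647 minutes
Hours: 647 ÷ 60 = 10 remainder 47


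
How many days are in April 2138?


Month: April (month 4)
April has 30 days

30 days


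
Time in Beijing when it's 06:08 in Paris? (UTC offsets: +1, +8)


Time difference = UTC+8 - UTC+1 = +7 hours
New hour = (6 + 7) mod 24
= 13 mod 24 = 13
Minutes unchanged → 13:08

13:08


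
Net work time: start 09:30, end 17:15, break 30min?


Total time = (17×60+15) - (9×60+30)
= 1035 - 570 = 465 min
Minus break: 465 - 30 = 435 min
= 7h 15m

7h 15m (435 minutes)


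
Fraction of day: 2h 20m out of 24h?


Total minutes: 2×60 + 20 = 140
Day = 24×60 = 1440 minutes
Fraction = 140/1440 ≈ 0.0972
As a percentage: 140/1440 × 100 ≈ 9.72%

0.0972 (9.72%)


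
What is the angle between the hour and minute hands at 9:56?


38.0°

Hour hand = 9×30 + 56×0.5 = 298.0°
Minute hand = 56×6 = 336°
Difference = |298.0 - 336| = 38.0°


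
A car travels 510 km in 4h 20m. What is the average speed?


117.7 km/h

Distance: 510 km
Time: 4h 20m = 260 min = 260/60 = 13/3 hours
Speed = 510 ÷ (13/3) = 510 × 3 / 13 = 1530/13 ≈ 117.7 km/h


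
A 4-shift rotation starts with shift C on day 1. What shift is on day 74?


Shift D

Shifts: A, B, C, D
Start: C (index 2)
Day 74: (2 + 74 - 1) mod 4
= 75 mod 4
= 3
Index 3 → shift D


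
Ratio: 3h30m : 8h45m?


Duration 1: 210 minutes
Duration 2: 525 minutes
Ratio = 210:525
GCD = 105
Simplified = 2:5
As a decimal: 2/5 = 0.40

2:5 (0.40)


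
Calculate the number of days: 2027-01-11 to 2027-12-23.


346 days

From January 11, 2027 to December 23, 2027
Rest of January 2027: 31 - 11 = 20
Full months: February 2027 28, March 31, April 30, May 31, June 30, July 31, August 31, September 30, October 31, November 30
Days into December 2027: 23
Total = 20 + 28 + 31 + 30 + 31 + 30 + 31 + 31 + 30 + 31 + 30 + 23 = 346 days


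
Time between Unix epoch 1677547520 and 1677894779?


Difference = 1677894779 - 1677547520 = 347259 seconds
In hours: 347259 / 3600 ≈ 96.5
In days: 347259 / 86400 ≈ 4.02

347259 seconds (96.5 hours / 4.02 days)


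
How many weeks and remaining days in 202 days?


Weeks: 202 ÷ 7 = 28 remainder 6

28 weeks 6 days


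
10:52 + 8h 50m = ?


Start: 652 minutes from midnight
Add: 530 minutes
Total: 1182 minutes
Hours: 1182 ÷ 60 = 19 remainder 42

19:42


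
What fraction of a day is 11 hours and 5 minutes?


Total minutes: 11×60 + 5 = 665
Day = 24×60 = 1440 minutes
Fraction = 665/1440 ≈ 0.4618
As a percentage: 665/1440 × 100 ≈ 46.18%

0.4618 (46.18%)


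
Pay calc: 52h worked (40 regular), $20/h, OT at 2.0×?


$1280.00

Regular: 40h × $20 = $800.00
Overtime: 52 - 40 = 12h
OT pay: 12h × $20 × 2.0 = $480.00
Total = $800.00 + $480.00 = $1280.00


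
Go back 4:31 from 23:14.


Start: 1394 minutes from midnight
Subtract: 271 minutes
Remaining: 1394 - 271 = 1123
Hours: 18, Minutes: 43

18:43


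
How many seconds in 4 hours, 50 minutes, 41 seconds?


Hours: 4 × 3600 = 14400
Minutes: 50 × 60 = 3000
Seconds: 41
Total = 14400 + 3000 + 41 = 17441

17441 seconds


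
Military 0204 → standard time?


2:04 AM

Hour: 2
2 < 12 → AM


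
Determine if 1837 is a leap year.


No

Rules: divisible by 4 AND (not by 100 OR by 400)
1837 ÷ 4 = 459 remainder 1 → not divisible by 4
Not divisible by 4 → not a leap year


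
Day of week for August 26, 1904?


Zeller's congruence:
q=26, m=8, k=4, j=19
h = (26 + ⌊13×9/5⌋ + 4 + ⌊4/4⌋ + ⌊19/4⌋ - 2×19) mod 7
= (26 + 23 + 4 + 1 + 4 - 38) mod 7
= 20 mod 7 = 6
h=6 → Friday

Friday


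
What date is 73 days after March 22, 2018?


June 3, 2018

Start: March 22, 2018
Add 73 days
March 22 → April 1: 31 - 22 + 1 = 10 days (73 - 10 = 63 left)
April 1 → May 1: 30 - 1 + 1 = 30 days (63 - 30 = 33 left)
May 1 → June 1: 31 - 1 + 1 = 31 days (33 - 31 = 2 left)
June 1 + 2 = June 3, 2018


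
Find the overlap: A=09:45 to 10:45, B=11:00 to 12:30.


Meeting A: 585-645 (in minutes from midnight)
Meeting B: 660-750
Overlap start = max(585, 660) = 660
Overlap end = min(645, 750) = 645
Overlap = max(0, 645 - 660) = 0 min

0 minutes


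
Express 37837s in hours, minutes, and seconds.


Hours: 37837 ÷ 3600 = 10 remainder 1837
Minutes: 1837 ÷ 60 = 30 remainder 37
Seconds: 37

10h 30m 37s


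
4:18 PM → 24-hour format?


Input: 4:18 PM
PM: 4 + 12 = 16

16:18


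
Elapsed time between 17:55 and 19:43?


1h 48m

End time in minutes: 19×60 + 43 = 1183
Start time in minutes: 17×60 + 55 = 1075
Difference = 1183 - 1075 = 108 minutes
= 1 hours 48 minutes


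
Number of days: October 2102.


31 days

Month: October (month 10)
October has 31 days


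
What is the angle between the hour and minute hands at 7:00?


150.0°

Hour hand = 7×30 + 0×0.5 = 210.0°
Minute hand = 0×6 = 0°
Difference = |210.0 - 0| = 210.0°
Since > 180°: 360 - 210.0 = 150.0°


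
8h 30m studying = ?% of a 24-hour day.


Time: 510 minutes
Day: 1440 minutes
Percentage = (510/1440) × 100 ≈ 35.4%

35.4%


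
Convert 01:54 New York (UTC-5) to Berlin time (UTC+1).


Time difference = UTC+1 - UTC-5 = +6 hours
New hour = (1 + 6) mod 24
= 7 mod 24 = 7
Minutes unchanged → 07:54

07:54


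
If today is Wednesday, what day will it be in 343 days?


Start: Wednesday (index 2)
(2 + 343) mod 7
= 345 mod 7
= 2
Index 2 → Wednesday

Wednesday


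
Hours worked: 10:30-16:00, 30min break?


Total time = (16×60+0) - (10×60+30)
= 960 - 630 = 330 min
Minus break: 330 - 30 = 300 min
= 5h 0m

5h 0m (300 minutes)


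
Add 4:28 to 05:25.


Start: 325 minutes from midnight
Add: 268 minutes
Total: 593 minutes
Hours: 593 ÷ 60 = 9 remainder 53

09:53


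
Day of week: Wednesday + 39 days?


Sunday

Start: Wednesday (index 2)
(2 + 39) mod 7
= 41 mod 7
= 6
Index 6 → Sunday


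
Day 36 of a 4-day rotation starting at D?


Shifts: A, B, C, D
Start: D (index 3)
Day 36: (3 + 36 - 1) mod 4
= 38 mod 4
= 2
Index 2 → shift C

Shift C


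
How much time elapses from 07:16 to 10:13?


End time in minutes: 10×60 + 13 = 613
Start time in minutes: 7×60 + 16 = 436
Difference = 613 - 436 = 177 minutes
= 2 hours 57 minutes

2h 57m


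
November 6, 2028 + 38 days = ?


December 14, 2028

Start: November 6, 2028
Add 38 days
November 6 → December 1: 30 - 6 + 1 = 25 days (38 - 25 = 13 left)
December 1 + 13 = December 14, 2028


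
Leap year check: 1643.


Rules: divisible by 4 AND (not by 100 OR by 400)
1643 ÷ 4 = 410 remainder 3 → not divisible by 4
Not divisible by 4 → not a leap year

No


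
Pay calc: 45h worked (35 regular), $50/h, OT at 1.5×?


$2500.00

Regular: 35h × $50 = $1750.00
Overtime: 45 - 35 = 10h
OT pay: 10h × $50 × 1.5 = $750.00
Total = $1750.00 + $750.00 = $2500.00


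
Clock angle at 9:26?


Hour hand = 9×30 + 26×0.5 = 283.0°
Minute hand = 26×6 = 156°
Difference = |283.0 - 156| = 127.0°

127.0°


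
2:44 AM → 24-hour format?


02:44

Input: 2:44 AM
AM hour stays: 2


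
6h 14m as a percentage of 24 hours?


0.2597 (25.97%)

Total minutes: 6×60 + 14 = 374
Day = 24×60 = 1440 minutes
Fraction = 374/1440 ≈ 0.2597
As a percentage: 374/1440 × 100 ≈ 25.97%


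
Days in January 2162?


Month: January (month 1)
January has 31 days

31 days


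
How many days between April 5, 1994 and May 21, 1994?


46 days

From April 5, 1994 to May 21, 1994
Rest of April 1994: 30 - 5 = 25
Days into May 1994: 21
Total = 25 + 21 = 46 days


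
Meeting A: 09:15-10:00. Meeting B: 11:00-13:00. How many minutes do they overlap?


0 minutes

Meeting A: 555-600 (in minutes from midnight)
Meeting B: 660-780
Overlap start = max(555, 660) = 660
Overlap end = min(600, 780) = 600
Overlap = max(0, 600 - 660) = 0 min


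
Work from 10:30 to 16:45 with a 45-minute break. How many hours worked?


Total time = (16×60+45) - (10×60+30)
= 1005 - 630 = 375 min
Minus break: 375 - 45 = 330 min
= 5h 30m

5h 30m (330 minutes)


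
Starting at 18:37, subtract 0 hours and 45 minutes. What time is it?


17:52

Start: 1117 minutes from midnight
Subtract: 45 minutes
Remaining: 1117 - 45 = 1072
Hours: 17, Minutes: 52


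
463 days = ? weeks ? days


66 weeks 1 days

Weeks: 463 ÷ 7 = 66 remainder 1


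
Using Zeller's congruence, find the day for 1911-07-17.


Zeller's congruence:
q=17, m=7, k=11, j=19
h = (17 + ⌊13×8/5⌋ + 11 + ⌊11/4⌋ + ⌊19/4⌋ - 2×19) mod 7
= (17 + 20 + 11 + 2 + 4 - 38) mod 7
= 16 mod 7 = 2
h=2 → Monday

Monday


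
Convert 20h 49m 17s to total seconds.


74957 seconds

Hours: 20 × 3600 = 72000
Minutes: 49 × 60 = 2940
Seconds: 17
Total = 72000 + 2940 + 17 = 74957


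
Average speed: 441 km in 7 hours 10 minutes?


61.5 km/h

Distance: 441 km
Time: 7h 10m = 430 min = 430/60 = 43/6 hours
Speed = 441 ÷ (43/6) = 441 × 6 / 43 = 2646/43 ≈ 61.5 km/h


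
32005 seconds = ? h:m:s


Hours: 32005 ÷ 3600 = 8 remainder 3205
Minutes: 3205 ÷ 60 = 53 remainder 25
Seconds: 25

8h 53m 25s


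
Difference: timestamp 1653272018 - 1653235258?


36760 seconds (10.2 hours / 0.43 days)

Difference = 1653272018 - 1653235258 = 36760 seconds
In hours: 36760 / 3600 ≈ 10.2
In days: 36760 / 86400 ≈ 0.43


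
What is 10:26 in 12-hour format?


10:26 AM

Hour: 10
10 < 12 → AM


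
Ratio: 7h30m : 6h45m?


Duration 1: 450 minutes
Duration 2: 405 minutes
Ratio = 450:405
GCD = 45
Simplified = 10:9
As a decimal: 10/9 ≈ 1.11

10:9 (1.11)


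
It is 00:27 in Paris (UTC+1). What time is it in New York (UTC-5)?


18:27 (previous day)

Time difference = UTC-5 - UTC+1 = -6 hours
New hour = (0 -6) mod 24
= -6 mod 24 = 18
Minutes unchanged → 18:27; -6 < 0 → previous day


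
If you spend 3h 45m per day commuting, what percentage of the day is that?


15.6%

Time: 225 minutes
Day: 1440 minutes
Percentage = (225/1440) × 100 ≈ 15.6%


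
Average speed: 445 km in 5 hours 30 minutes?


80.9 km/h

Distance: 445 km
Time: 5h 30m = 330 min = 330/60 = 11/2 hours
Speed = 445 ÷ (11/2) = 445 × 2 / 11 = 890/11 ≈ 80.9 km/h


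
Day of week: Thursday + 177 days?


Start: Thursday (index 3)
(3 + 177) mod 7
= 180 mod 7
= 5
Index 5 → Saturday

Saturday


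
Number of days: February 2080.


29 days

Month: February (month 2)
February: 28 or 29 (leap year)
2080 leap year? Yes


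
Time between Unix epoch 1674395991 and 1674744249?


348258 seconds (96.7 hours / 4.03 days)

Difference = 1674744249 - 1674395991 = 348258 seconds
In hours: 348258 / 3600 ≈ 96.7
In days: 348258 / 86400 ≈ 4.03


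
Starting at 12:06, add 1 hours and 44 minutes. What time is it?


13:50

Start: 726 minutes from midnight
Add: 104 minutes
Total: 830 minutes
Hours: 830 ÷ 60 = 13 remainder 50


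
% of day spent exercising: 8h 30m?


Time: 510 minutes
Day: 1440 minutes
Percentage = (510/1440) × 100 ≈ 35.4%

35.4%


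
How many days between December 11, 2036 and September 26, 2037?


289 days

From December 11, 2036 to September 26, 2037
Rest of December 2036: 31 - 11 = 20
Full months: January 31, February 2037 28, March 31, April 30, May 31, June 30, July 31, August 31
Days into September 2037: 26
Total = 20 + 31 + 28 + 31 + 30 + 31 + 30 + 31 + 31 + 26 = 289 days


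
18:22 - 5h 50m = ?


Start: 1102 minutes from midnight
Subtract: 350 minutes
Remaining: 1102 - 350 = 752
Hours: 12, Minutes: 32

12:32


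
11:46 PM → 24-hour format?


23:46

Input: 11:46 PM
PM: 11 + 12 = 23


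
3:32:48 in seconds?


12768 seconds

Hours: 3 × 3600 = 10800
Minutes: 32 × 60 = 1920
Seconds: 48
Total = 10800 + 1920 + 48 = 12768


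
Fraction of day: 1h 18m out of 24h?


Total minutes: 1×60 + 18 = 78
Day = 24×60 = 1440 minutes
Fraction = 78/1440 ≈ 0.0542
As a percentage: 78/1440 × 100 ≈ 5.42%

0.0542 (5.42%)


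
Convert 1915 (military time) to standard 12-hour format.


7:15 PM

Hour: 19
19 - 12 = 7 → PM


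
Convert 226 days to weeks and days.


32 weeks 2 days

Weeks: 226 ÷ 7 = 32 remainder 2


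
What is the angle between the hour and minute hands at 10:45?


52.5°

Hour hand = 10×30 + 45×0.5 = 322.5°
Minute hand = 45×6 = 270°
Difference = |322.5 - 270| = 52.5°


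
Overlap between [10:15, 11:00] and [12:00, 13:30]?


0 minutes

Meeting A: 615-660 (in minutes from midnight)
Meeting B: 720-810
Overlap start = max(615, 720) = 720
Overlap end = min(660, 810) = 660
Overlap = max(0, 660 - 720) = 0 min


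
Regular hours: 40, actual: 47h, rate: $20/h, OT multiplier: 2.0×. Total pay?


Regular: 40h × $20 = $800.00
Overtime: 47 - 40 = 7h
OT pay: 7h × $20 × 2.0 = $280.00
Total = $800.00 + $280.00 = $1080.00

$1080.00


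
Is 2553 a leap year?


No

Rules: divisible by 4 AND (not by 100 OR by 400)
2553 ÷ 4 = 638 remainder 1 → not divisible by 4
Not divisible by 4 → not a leap year


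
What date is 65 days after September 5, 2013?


Start: September 5, 2013
Add 65 days
September 5 → October 1: 30 - 5 + 1 = 26 days (65 - 26 = 39 left)
October 1 → November 1: 31 - 1 + 1 = 31 days (39 - 31 = 8 left)
November 1 + 8 = November 9, 2013

November 9, 2013


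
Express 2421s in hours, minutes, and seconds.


0h 40m 21s

Hours: 2421 ÷ 3600 = 0 remainder 2421
Minutes: 2421 ÷ 60 = 40 remainder 21
Seconds: 21


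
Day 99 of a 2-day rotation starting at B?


Shift B

Shifts: A, B
Start: B (index 1)
Day 99: (1 + 99 - 1) mod 2
= 99 mod 2
= 1
Index 1 → shift B


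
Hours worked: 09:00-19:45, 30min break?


Total time = (19×60+45) - (9×60+0)
= 1185 - 540 = 645 min
Minus break: 645 - 30 = 615 min
= 10h 15m

10h 15m (615 minutes)


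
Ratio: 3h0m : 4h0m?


Duration 1: 180 minutes
Duration 2: 240 minutes
Ratio = 180:240
GCD = 60
Simplified = 3:4
As a decimal: 3/4 = 0.75

3:4 (0.75)


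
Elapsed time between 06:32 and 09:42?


End time in minutes: 9×60 + 42 = 582
Start time in minutes: 6×60 + 32 = 392
Difference = 582 - 392 = 190 minutes
= 3 hours 10 minutes

3h 10m


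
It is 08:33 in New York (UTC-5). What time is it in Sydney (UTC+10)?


23:33

Time difference = UTC+10 - UTC-5 = +15 hours
New hour = (8 + 15) mod 24
= 23 mod 24 = 23
Minutes unchanged → 23:33


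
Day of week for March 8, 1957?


Friday

Zeller's congruence:
q=8, m=3, k=57, j=19
h = (8 + ⌊13×4/5⌋ + 57 + ⌊57/4⌋ + ⌊19/4⌋ - 2×19) mod 7
= (8 + 10 + 57 + 14 + 4 - 38) mod 7
= 55 mod 7 = 6
h=6 → Friday


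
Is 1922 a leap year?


No

Rules: divisible by 4 AND (not by 100 OR by 400)
1922 ÷ 4 = 480 remainder 2 → not divisible by 4
Not divisible by 4 → not a leap year


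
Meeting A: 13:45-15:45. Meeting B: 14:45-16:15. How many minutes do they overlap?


Meeting A: 825-945 (in minutes from midnight)
Meeting B: 885-975
Overlap start = max(825, 885) = 885
Overlap end = min(945, 975) = 945
Overlap = max(0, 945 - 885) = 60 min

60 minutes


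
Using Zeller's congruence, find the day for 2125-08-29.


Zeller's congruence:
q=29, m=8, k=25, j=21
h = (29 + ⌊13×9/5⌋ + 25 + ⌊25/4⌋ + ⌊21/4⌋ - 2×21) mod 7
= (29 + 23 + 25 + 6 + 5 - 42) mod 7
= 46 mod 7 = 4
h=4 → Wednesday

Wednesday


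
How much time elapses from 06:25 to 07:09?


0h 44m

End time in minutes: 7×60 + 9 = 429
Start time in minutes: 6×60 + 25 = 385
Difference = 429 - 385 = 44 minutes
= 0 hours 44 minutes


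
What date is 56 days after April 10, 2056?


June 5, 2056

Start: April 10, 2056
Add 56 days
April 10 → May 1: 30 - 10 + 1 = 21 days (56 - 21 = 35 left)
May 1 → June 1: 31 - 1 + 1 = 31 days (35 - 31 = 4 left)
June 1 + 4 = June 5, 2056


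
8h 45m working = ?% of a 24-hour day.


Time: 525 minutes
Day: 1440 minutes
Percentage = (525/1440) × 100 ≈ 36.5%

36.5%


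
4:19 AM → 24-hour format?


Input: 4:19 AM
AM hour stays: 4

04:19


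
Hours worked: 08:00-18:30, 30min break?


Total time = (18×60+30) - (8×60+0)
= 1110 - 480 = 630 min
Minus break: 630 - 30 = 600 min
= 10h 0m

10h 0m (600 minutes)


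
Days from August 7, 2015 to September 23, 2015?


47 days

From August 7, 2015 to September 23, 2015
Rest of August 2015: 31 - 7 = 24
Days into September 2015: 23
Total = 24 + 23 = 47 days


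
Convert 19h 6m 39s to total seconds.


68799 seconds

Hours: 19 × 3600 = 68400
Minutes: 6 × 60 = 360
Seconds: 39
Total = 68400 + 360 + 39 = 68799


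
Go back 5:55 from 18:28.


Start: 1108 minutes from midnight
Subtract: 355 minutes
Remaining: 1108 - 355 = 753
Hours: 12, Minutes: 33

12:33


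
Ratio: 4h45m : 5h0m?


19:20 (0.95)

Duration 1: 285 minutes
Duration 2: 300 minutes
Ratio = 285:300
GCD = 15
Simplified = 19:20
As a decimal: 19/20 = 0.95


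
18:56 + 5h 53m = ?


Start: 1136 minutes from midnight
Add: 353 minutes
Total: 1489 minutes
Hours: 1489 ÷ 60 = 24 remainder 49
24 ≥ 24 → 24 - 24 = 0 (next day)

00:49 (next day)


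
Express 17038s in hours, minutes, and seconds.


4h 43m 58s

Hours: 17038 ÷ 3600 = 4 remainder 2638
Minutes: 2638 ÷ 60 = 43 remainder 58
Seconds: 58


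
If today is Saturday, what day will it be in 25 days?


Start: Saturday (index 5)
(5 + 25) mod 7
= 30 mod 7
= 2
Index 2 → Wednesday

Wednesday


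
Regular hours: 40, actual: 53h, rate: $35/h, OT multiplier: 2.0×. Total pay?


$2310.00

Regular: 40h × $35 = $1400.00
Overtime: 53 - 40 = 13h
OT pay: 13h × $35 × 2.0 = $910.00
Total = $1400.00 + $910.00 = $2310.00


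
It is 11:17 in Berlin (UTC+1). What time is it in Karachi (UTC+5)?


15:17

Time difference = UTC+5 - UTC+1 = +4 hours
New hour = (11 + 4) mod 24
= 15 mod 24 = 15
Minutes unchanged → 15:17


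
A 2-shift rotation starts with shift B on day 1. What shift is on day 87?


Shift B

Shifts: A, B
Start: B (index 1)
Day 87: (1 + 87 - 1) mod 2
= 87 mod 2
= 1
Index 1 → shift B


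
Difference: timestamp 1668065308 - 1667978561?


Difference = 1668065308 - 1667978561 = 86747 seconds
In hours: 86747 / 3600 ≈ 24.1
In days: 86747 / 86400 ≈ 1.00

86747 seconds (24.1 hours / 1.00 days)


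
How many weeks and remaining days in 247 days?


Weeks: 247 ÷ 7 = 35 remainder 2

35 weeks 2 days


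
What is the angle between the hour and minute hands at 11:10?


Hour hand = 11×30 + 10×0.5 = 335.0°
Minute hand = 10×6 = 60°
Difference = |335.0 - 60| = 275.0°
Since > 180°: 360 - 275.0 = 85.0°

85.0°


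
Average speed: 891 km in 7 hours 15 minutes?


122.9 km/h

Distance: 891 km
Time: 7h 15m = 435 min = 435/60 = 29/4 hours
Speed = 891 ÷ (29/4) = 891 × 4 / 29 = 3564/29 ≈ 122.9 km/h


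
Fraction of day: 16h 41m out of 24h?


Total minutes: 16×60 + 41 = 1001
Day = 24×60 = 1440 minutes
Fraction = 1001/1440 ≈ 0.6951
As a percentage: 1001/1440 × 100 ≈ 69.51%

0.6951 (69.51%)


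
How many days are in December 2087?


Month: December (month 12)
December has 31 days

31 days


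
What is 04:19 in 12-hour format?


Hour: 4
4 < 12 → AM

4:19 AM


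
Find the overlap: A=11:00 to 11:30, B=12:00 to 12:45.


Meeting A: 660-690 (in minutes from midnight)
Meeting B: 720-765
Overlap start = max(660, 720) = 720
Overlap end = min(690, 765) = 690
Overlap = max(0, 690 - 720) = 0 min

0 minutes


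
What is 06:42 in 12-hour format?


Hour: 6
6 < 12 → AM

6:42 AM


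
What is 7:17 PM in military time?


Input: 7:17 PM
PM: 7 + 12 = 19

19:17


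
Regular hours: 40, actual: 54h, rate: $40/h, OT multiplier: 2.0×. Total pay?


Regular: 40h × $40 = $1600.00
Overtime: 54 - 40 = 14h
OT pay: 14h × $40 × 2.0 = $1120.00
Total = $1600.00 + $1120.00 = $2720.00

$2720.00


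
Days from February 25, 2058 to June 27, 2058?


From February 25, 2058 to June 27, 2058
Rest of February 2058: 28 - 25 = 3
Full months: March 31, April 30, May 31
Days into June 2058: 27
Total = 3 + 31 + 30 + 31 + 27 = 122 days

122 days


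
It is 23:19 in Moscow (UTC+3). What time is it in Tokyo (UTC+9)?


Time difference = UTC+9 - UTC+3 = +6 hours
New hour = (23 + 6) mod 24
= 29 mod 24 = 5
Minutes unchanged → 05:19; 29 ≥ 24 → next day

05:19 (next day)


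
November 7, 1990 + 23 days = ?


Start: November 7, 1990
Add 23 days
November 7 + 23 = November 30, 1990

November 30, 1990


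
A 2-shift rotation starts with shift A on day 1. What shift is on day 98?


Shifts: A, B
Start: A (index 0)
Day 98: (0 + 98 - 1) mod 2
= 97 mod 2
= 1
Index 1 → shift B

Shift B


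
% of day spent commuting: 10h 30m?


Time: 630 minutes
Day: 1440 minutes
Percentage = (630/1440) × 100 ≈ 43.8%

43.8%


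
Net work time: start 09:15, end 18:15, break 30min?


Total time = (18×60+15) - (9×60+15)
= 1095 - 555 = 540 min
Minus break: 540 - 30 = 510 min
= 8h 30m

8h 30m (510 minutes)


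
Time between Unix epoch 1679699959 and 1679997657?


297698 seconds (82.7 hours / 3.45 days)

Difference = 1679997657 - 1679699959 = 297698 seconds
In hours: 297698 / 3600 ≈ 82.7
In days: 297698 / 86400 ≈ 3.45


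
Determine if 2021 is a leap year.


No

Rules: divisible by 4 AND (not by 100 OR by 400)
2021 ÷ 4 = 505 remainder 1 → not divisible by 4
Not divisible by 4 → not a leap year


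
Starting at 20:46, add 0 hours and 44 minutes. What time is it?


21:30

Start: 1246 minutes from midnight
Add: 44 minutes
Total: 1290 minutes
Hours: 1290 ÷ 60 = 21 remainder 30


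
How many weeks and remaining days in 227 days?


32 weeks 3 days

Weeks: 227 ÷ 7 = 32 remainder 3


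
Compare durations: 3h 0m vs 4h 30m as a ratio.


2:3 (0.67)

Duration 1: 180 minutes
Duration 2: 270 minutes
Ratio = 180:270
GCD = 90
Simplified = 2:3
As a decimal: 2/3 ≈ 0.67


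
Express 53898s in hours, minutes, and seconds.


14h 58m 18s

Hours: 53898 ÷ 3600 = 14 remainder 3498
Minutes: 3498 ÷ 60 = 58 remainder 18
Seconds: 18


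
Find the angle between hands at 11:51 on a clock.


Hour hand = 11×30 + 51×0.5 = 355.5°
Minute hand = 51×6 = 306°
Difference = |355.5 - 306| = 49.5°

49.5°


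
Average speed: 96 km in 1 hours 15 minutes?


Distance: 96 km
Time: 1h 15m = 75 min = 75/60 = 5/4 hours
Speed = 96 ÷ (5/4) = 96 × 4 / 5 = 384/5 = 76.8 km/h

76.8 km/h


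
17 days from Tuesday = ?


Friday

Start: Tuesday (index 1)
(1 + 17) mod 7
= 18 mod 7
= 4
Index 4 → Friday


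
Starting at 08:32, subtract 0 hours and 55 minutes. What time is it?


07:37

Start: 512 minutes from midnight
Subtract: 55 minutes
Remaining: 512 - 55 = 457
Hours: 7, Minutes: 37


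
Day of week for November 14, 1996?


Thursday

Zeller's congruence:
q=14, m=11, k=96, j=19
h = (14 + ⌊13×12/5⌋ + 96 + ⌊96/4⌋ + ⌊19/4⌋ - 2×19) mod 7
= (14 + 31 + 96 + 24 + 4 - 38) mod 7
= 131 mod 7 = 5
h=5 → Thursday


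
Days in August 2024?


31 days

Month: August (month 8)
August has 31 days


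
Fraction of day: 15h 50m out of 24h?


0.6597 (65.97%)

Total minutes: 15×60 + 50 = 950
Day = 24×60 = 1440 minutes
Fraction = 950/1440 ≈ 0.6597
As a percentage: 950/1440 × 100 ≈ 65.97%


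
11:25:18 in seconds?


41118 seconds

Hours: 11 × 3600 = 39600
Minutes: 25 × 60 = 1500
Seconds: 18
Total = 39600 + 1500 + 18 = 41118


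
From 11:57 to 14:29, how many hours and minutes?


End time in minutes: 14×60 + 29 = 869
Start time in minutes: 11×60 + 57 = 717
Difference = 869 - 717 = 152 minutes
= 2 hours 32 minutes

2h 32m


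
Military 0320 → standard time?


Hour: 3
3 < 12 → AM

3:20 AM


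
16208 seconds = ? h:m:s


4h 30m 8s

Hours: 16208 ÷ 3600 = 4 remainder 1808
Minutes: 1808 ÷ 60 = 30 remainder 8
Seconds: 8


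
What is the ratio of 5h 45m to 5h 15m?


Duration 1: 345 minutes
Duration 2: 315 minutes
Ratio = 345:315
GCD = 15
Simplified = 23:21
As a decimal: 23/21 ≈ 1.10

23:21 (1.10)


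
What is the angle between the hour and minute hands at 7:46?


Hour hand = 7×30 + 46×0.5 = 233.0°
Minute hand = 46×6 = 276°
Difference = |233.0 - 276| = 43.0°

43.0°


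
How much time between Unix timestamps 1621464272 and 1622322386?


Difference = 1622322386 - 1621464272 = 858114 seconds
In hours: 858114 / 3600 ≈ 238.4
In days: 858114 / 86400 ≈ 9.93

858114 seconds (238.4 hours / 9.93 days)


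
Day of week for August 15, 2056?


Tuesday

Zeller's congruence:
q=15, m=8, k=56, j=20
h = (15 + ⌊13×9/5⌋ + 56 + ⌊56/4⌋ + ⌊20/4⌋ - 2×20) mod 7
= (15 + 23 + 56 + 14 + 5 - 40) mod 7
= 73 mod 7 = 3
h=3 → Tuesday


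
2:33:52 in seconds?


Hours: 2 × 3600 = 7200
Minutes: 33 × 60 = 1980
Seconds: 52
Total = 7200 + 1980 + 52 = 9232

9232 seconds


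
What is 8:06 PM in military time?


Input: 8:06 PM
PM: 8 + 12 = 20

20:06


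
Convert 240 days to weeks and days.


Weeks: 240 ÷ 7 = 34 remainder 2

34 weeks 2 days


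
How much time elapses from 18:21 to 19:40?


End time in minutes: 19×60 + 40 = 1180
Start time in minutes: 18×60 + 21 = 1101
Difference = 1180 - 1101 = 79 minutes
= 1 hours 19 minutes

1h 19m


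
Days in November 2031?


Month: November (month 11)
November has 30 days

30 days


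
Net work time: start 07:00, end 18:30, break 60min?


10h 30m (630 minutes)

Total time = (18×60+30) - (7×60+0)
= 1110 - 420 = 690 min
Minus break: 690 - 60 = 630 min
= 10h 30m


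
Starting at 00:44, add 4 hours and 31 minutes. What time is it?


05:15

Start: 44 minutes from midnight
Add: 271 minutes
Total: 315 minutes
Hours: 315 ÷ 60 = 5 remainder 15


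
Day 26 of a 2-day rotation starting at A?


Shift B

Shifts: A, B
Start: A (index 0)
Day 26: (0 + 26 - 1) mod 2
= 25 mod 2
= 1
Index 1 → shift B


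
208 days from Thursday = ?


Start: Thursday (index 3)
(3 + 208) mod 7
= 211 mod 7
= 1
Index 1 → Tuesday

Tuesday


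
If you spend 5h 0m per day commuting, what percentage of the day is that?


20.8%

Time: 300 minutes
Day: 1440 minutes
Percentage = (300/1440) × 100 ≈ 20.8%


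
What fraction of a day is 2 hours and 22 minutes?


0.0986 (9.86%)

Total minutes: 2×60 + 22 = 142
Day = 24×60 = 1440 minutes
Fraction = 142/1440 ≈ 0.0986
As a percentage: 142/1440 × 100 ≈ 9.86%


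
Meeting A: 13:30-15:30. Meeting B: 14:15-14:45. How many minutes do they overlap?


Meeting A: 810-930 (in minutes from midnight)
Meeting B: 855-885
Overlap start = max(810, 855) = 855
Overlap end = min(930, 885) = 885
Overlap = max(0, 885 - 855) = 30 min

30 minutes


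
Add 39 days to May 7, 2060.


June 15, 2060

Start: May 7, 2060
Add 39 days
May 7 → June 1: 31 - 7 + 1 = 25 days (39 - 25 = 14 left)
June 1 + 14 = June 15, 2060


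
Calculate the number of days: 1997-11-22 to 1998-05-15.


174 days

From November 22, 1997 to May 15, 1998
Rest of November 1997: 30 - 22 = 8
Full months: December 31, January 31, February 1998 28, March 31, April 30
Days into May 1998: 15
Total = 8 + 31 + 31 + 28 + 31 + 30 + 15 = 174 days


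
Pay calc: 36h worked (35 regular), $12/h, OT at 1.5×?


$438.00

Regular: 35h × $12 = $420.00
Overtime: 36 - 35 = 1h
OT pay: 1h × $12 × 1.5 = $18.00
Total = $420.00 + $18.00 = $438.00


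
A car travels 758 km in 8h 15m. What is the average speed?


Distance: 758 km
Time: 8h 15m = 495 min = 495/60 = 33/4 hours
Speed = 758 ÷ (33/4) = 758 × 4 / 33 = 3032/33 ≈ 91.9 km/h

91.9 km/h


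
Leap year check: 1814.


Rules: divisible by 4 AND (not by 100 OR by 400)
1814 ÷ 4 = 453 remainder 2 → not divisible by 4
Not divisible by 4 → not a leap year

No


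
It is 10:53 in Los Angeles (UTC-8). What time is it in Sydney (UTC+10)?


Time difference = UTC+10 - UTC-8 = +18 hours
New hour = (10 + 18) mod 24
= 28 mod 24 = 4
Minutes unchanged → 04:53; 28 ≥ 24 → next day

04:53 (next day)


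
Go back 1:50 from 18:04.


Start: 1084 minutes from midnight
Subtract: 110 minutes
Remaining: 1084 - 110 = 974
Hours: 16, Minutes: 14

16:14


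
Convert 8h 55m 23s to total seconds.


32123 seconds

Hours: 8 × 3600 = 28800
Minutes: 55 × 60 = 3300
Seconds: 23
Total = 28800 + 3300 + 23 = 32123


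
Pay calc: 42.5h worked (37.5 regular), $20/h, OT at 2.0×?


$950.00

Regular: 37.5h × $20 = $750.00
Overtime: 42.5 - 37.5 = 5.0h
OT pay: 5.0h × $20 × 2.0 = $200.00
Total = $750.00 + $200.00 = $950.00


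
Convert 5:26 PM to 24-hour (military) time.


Input: 5:26 PM
PM: 5 + 12 = 17

17:26


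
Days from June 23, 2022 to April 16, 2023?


From June 23, 2022 to April 16, 2023
Rest of June 2022: 30 - 23 = 7
Full months: July 31, August 31, September 30, October 31, November 30, December 31, January 31, February 2023 28, March 31
Days into April 2023: 16
Total = 7 + 31 + 31 + 30 + 31 + 30 + 31 + 31 + 28 + 31 + 16 = 297 days

297 days


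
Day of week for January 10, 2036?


Thursday

Zeller's congruence:
q=10, m=13, k=35, j=20
h = (10 + ⌊13×14/5⌋ + 35 + ⌊35/4⌋ + ⌊20/4⌋ - 2×20) mod 7
= (10 + 36 + 35 + 8 + 5 - 40) mod 7
= 54 mod 7 = 5
h=5 → Thursday


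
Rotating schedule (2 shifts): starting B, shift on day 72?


Shifts: A, B
Start: B (index 1)
Day 72: (1 + 72 - 1) mod 2
= 72 mod 2
= 0
Index 0 → shift A

Shift A


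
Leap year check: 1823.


No

Rules: divisible by 4 AND (not by 100 OR by 400)
1823 ÷ 4 = 455 remainder 3 → not divisible by 4
Not divisible by 4 → not a leap year


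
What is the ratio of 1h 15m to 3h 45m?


1:3 (0.33)

Duration 1: 75 minutes
Duration 2: 225 minutes
Ratio = 75:225
GCD = 75
Simplified = 1:3
As a decimal: 1/3 ≈ 0.33


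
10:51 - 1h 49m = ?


09:02

Start: 651 minutes from midnight
Subtract: 109 minutes
Remaining: 651 - 109 = 542
Hours: 9, Minutes: 2


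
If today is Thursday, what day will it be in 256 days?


Monday

Start: Thursday (index 3)
(3 + 256) mod 7
= 259 mod 7
= 0
Index 0 → Monday


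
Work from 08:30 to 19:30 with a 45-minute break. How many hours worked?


10h 15m (615 minutes)

Total time = (19×60+30) - (8×60+30)
= 1170 - 510 = 660 min
Minus break: 660 - 45 = 615 min
= 10h 15m


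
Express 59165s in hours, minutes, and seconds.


16h 26m 5s

Hours: 59165 ÷ 3600 = 16 remainder 1565
Minutes: 1565 ÷ 60 = 26 remainder 5
Seconds: 5


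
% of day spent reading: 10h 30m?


Time: 630 minutes
Day: 1440 minutes
Percentage = (630/1440) × 100 ≈ 43.8%

43.8%


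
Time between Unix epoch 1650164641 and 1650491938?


327297 seconds (90.9 hours / 3.79 days)

Difference = 1650491938 - 1650164641 = 327297 seconds
In hours: 327297 / 3600 ≈ 90.9
In days: 327297 / 86400 ≈ 3.79


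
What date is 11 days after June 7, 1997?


Start: June 7, 1997
Add 11 days
June 7 + 11 = June 18, 1997

June 18, 1997


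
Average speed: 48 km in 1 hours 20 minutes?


36.0 km/h

Distance: 48 km
Time: 1h 20m = 80 min = 80/60 = 4/3 hours
Speed = 48 ÷ (4/3) = 48 × 3 / 4 = 144/4 = 36.0 km/h


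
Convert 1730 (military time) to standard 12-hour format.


Hour: 17
17 - 12 = 5 → PM

5:30 PM


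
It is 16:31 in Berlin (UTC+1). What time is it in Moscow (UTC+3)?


Time difference = UTC+3 - UTC+1 = +2 hours
New hour = (16 + 2) mod 24
= 18 mod 24 = 18
Minutes unchanged → 18:31

18:31


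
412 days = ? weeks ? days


Weeks: 412 ÷ 7 = 58 remainder 6

58 weeks 6 days


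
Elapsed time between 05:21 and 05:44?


End time in minutes: 5×60 + 44 = 344
Start time in minutes: 5×60 + 21 = 321
Difference = 344 - 321 = 23 minutes
= 0 hours 23 minutes

0h 23m


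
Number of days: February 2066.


Month: February (month 2)
February: 28 or 29 (leap year)
2066 leap year? No

28 days


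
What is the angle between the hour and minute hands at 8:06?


Hour hand = 8×30 + 6×0.5 = 243.0°
Minute hand = 6×6 = 36°
Difference = |243.0 - 36| = 207.0°
Since > 180°: 360 - 207.0 = 153.0°

153.0°


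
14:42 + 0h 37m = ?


Start: 882 minutes from midnight
Add: 37 minutes
Total: 919 minutes
Hours: 919 ÷ 60 = 15 remainder 19

15:19


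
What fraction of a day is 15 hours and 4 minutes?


0.6278 (62.78%)

Total minutes: 15×60 + 4 = 904
Day = 24×60 = 1440 minutes
Fraction = 904/1440 ≈ 0.6278
As a percentage: 904/1440 × 100 ≈ 62.78%


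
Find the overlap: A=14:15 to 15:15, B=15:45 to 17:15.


0 minutes

Meeting A: 855-915 (in minutes from midnight)
Meeting B: 945-1035
Overlap start = max(855, 945) = 945
Overlap end = min(915, 1035) = 915
Overlap = max(0, 915 - 945) = 0 min


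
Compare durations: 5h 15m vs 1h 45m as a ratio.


3:1 (3.00)

Duration 1: 315 minutes
Duration 2: 105 minutes
Ratio = 315:105
GCD = 105
Simplified = 3:1
As a decimal: 3/1 = 3.00


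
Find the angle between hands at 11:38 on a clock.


Hour hand = 11×30 + 38×0.5 = 349.0°
Minute hand = 38×6 = 228°
Difference = |349.0 - 228| = 121.0°

121.0°


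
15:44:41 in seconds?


56681 seconds

Hours: 15 × 3600 = 54000
Minutes: 44 × 60 = 2640
Seconds: 41
Total = 54000 + 2640 + 41 = 56681


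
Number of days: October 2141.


31 days

Month: October (month 10)
October has 31 days


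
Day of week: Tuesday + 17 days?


Start: Tuesday (index 1)
(1 + 17) mod 7
= 18 mod 7
= 4
Index 4 → Friday

Friday


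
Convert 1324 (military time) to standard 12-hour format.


1:24 PM

Hour: 13
13 - 12 = 1 → PM


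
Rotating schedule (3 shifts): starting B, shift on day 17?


Shifts: A, B, C
Start: B (index 1)
Day 17: (1 + 17 - 1) mod 3
= 17 mod 3
= 2
Index 2 → shift C

Shift C


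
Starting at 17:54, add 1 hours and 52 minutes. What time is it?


19:46

Start: 1074 minutes from midnight
Add: 112 minutes
Total: 1186 minutes
Hours: 1186 ÷ 60 = 19 remainder 46


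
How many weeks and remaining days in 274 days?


Weeks: 274 ÷ 7 = 39 remainder 1

39 weeks 1 days


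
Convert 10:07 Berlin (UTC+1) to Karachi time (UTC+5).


Time difference = UTC+5 - UTC+1 = +4 hours
New hour = (10 + 4) mod 24
= 14 mod 24 = 14
Minutes unchanged → 14:07

14:07


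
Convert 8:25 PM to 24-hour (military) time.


20:25

Input: 8:25 PM
PM: 8 + 12 = 20


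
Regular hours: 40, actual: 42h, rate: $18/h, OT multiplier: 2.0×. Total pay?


$792.00

Regular: 40h × $18 = $720.00
Overtime: 42 - 40 = 2h
OT pay: 2h × $18 × 2.0 = $72.00
Total = $720.00 + $72.00 = $792.00


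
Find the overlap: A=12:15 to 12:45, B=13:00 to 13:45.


Meeting A: 735-765 (in minutes from midnight)
Meeting B: 780-825
Overlap start = max(735, 780) = 780
Overlap end = min(765, 825) = 765
Overlap = max(0, 765 - 780) = 0 min

0 minutes


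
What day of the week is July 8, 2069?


Zeller's congruence:
q=8, m=7, k=69, j=20
h = (8 + ⌊13×8/5⌋ + 69 + ⌊69/4⌋ + ⌊20/4⌋ - 2×20) mod 7
= (8 + 20 + 69 + 17 + 5 - 40) mod 7
= 79 mod 7 = 2
h=2 → Monday

Monday


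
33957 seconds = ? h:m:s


9h 25m 57s

Hours: 33957 ÷ 3600 = 9 remainder 1557
Minutes: 1557 ÷ 60 = 25 remainder 57
Seconds: 57


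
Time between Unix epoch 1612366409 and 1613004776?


638367 seconds (177.3 hours / 7.39 days)

Difference = 1613004776 - 1612366409 = 638367 seconds
In hours: 638367 / 3600 ≈ 177.3
In days: 638367 / 86400 ≈ 7.39


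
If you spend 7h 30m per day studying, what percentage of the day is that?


Time: 450 minutes
Day: 1440 minutes
Percentage = (450/1440) × 100 ≈ 31.3%

31.3%


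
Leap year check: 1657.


No

Rules: divisible by 4 AND (not by 100 OR by 400)
1657 ÷ 4 = 414 remainder 1 → not divisible by 4
Not divisible by 4 → not a leap year


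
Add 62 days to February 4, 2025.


April 7, 2025

Start: February 4, 2025
Add 62 days
February 4 → March 1: 28 - 4 + 1 = 25 days (62 - 25 = 37 left)
March 1 → April 1: 31 - 1 + 1 = 31 days (37 - 31 = 6 left)
April 1 + 6 = April 7, 2025


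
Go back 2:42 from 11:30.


08:48

Start: 690 minutes from midnight
Subtract: 162 minutes
Remaining: 690 - 162 = 528
Hours: 8, Minutes: 48


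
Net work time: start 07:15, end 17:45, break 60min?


9h 30m (570 minutes)

Total time = (17×60+45) - (7×60+15)
= 1065 - 435 = 630 min
Minus break: 630 - 60 = 570 min
= 9h 30m


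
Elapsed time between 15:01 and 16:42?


End time in minutes: 16×60 + 42 = 1002
Start time in minutes: 15×60 + 1 = 901
Difference = 1002 - 901 = 101 minutes
= 1 hours 41 minutes

1h 41m


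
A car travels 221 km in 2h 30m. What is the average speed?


88.4 km/h

Distance: 221 km
Time: 2h 30m = 150 min = 150/60 = 5/2 hours
Speed = 221 ÷ (5/2) = 221 × 2 / 5 = 442/5 = 88.4 km/h


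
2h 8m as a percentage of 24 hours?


0.0889 (8.89%)

Total minutes: 2×60 + 8 = 128
Day = 24×60 = 1440 minutes
Fraction = 128/1440 ≈ 0.0889
As a percentage: 128/1440 × 100 ≈ 8.89%
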